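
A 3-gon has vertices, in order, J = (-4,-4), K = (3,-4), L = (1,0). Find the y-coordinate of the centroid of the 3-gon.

-8/3

Apply Gauss's area formula. First the cross-terms c_i = x_i·y_{i+1} − x_{i+1}·y_i:
  28, 4, -4  ⇒  2A = 28, A = 14.
Then Σ (y_i + y_{i+1})·c_i = -224, so ȳ = -224 / (6·14) = -8/3.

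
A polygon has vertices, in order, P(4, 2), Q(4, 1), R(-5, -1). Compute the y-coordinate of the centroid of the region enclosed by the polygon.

Apply the shoelace (surveyor's) formula. First the cross-terms c_i = x_i·y_{i+1} − x_{i+1}·y_i:
  -4, 1, -6  ⇒  2A = -9, A = -4.5.
Then Σ (y_i + y_{i+1})·c_i = -18, so ȳ = -18 / (6·(-4.5)) = 2/3.

2/3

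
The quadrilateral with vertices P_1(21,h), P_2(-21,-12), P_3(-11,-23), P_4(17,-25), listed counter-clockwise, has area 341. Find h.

-16

The doubled signed area Σ (x_i y_{i+1} − x_{i+1} y_i) is linear in h.
With h=0 it equals 1290; the coefficient of h is 38 (from the two edges through P_1).
So 38·h + 1290 = 2·341 = 682 ⇒ h = -16.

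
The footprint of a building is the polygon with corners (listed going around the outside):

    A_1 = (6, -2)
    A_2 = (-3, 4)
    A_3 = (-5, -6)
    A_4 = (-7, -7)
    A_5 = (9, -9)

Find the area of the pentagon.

Apply the shoelace formula: 2A = Σ (x_i·y_{i+1} − x_{i+1}·y_i), indices taken mod 5.
A_1→A_2: (6)(4) − (-3)(-2) = 18
A_2→A_3: (-3)(-6) − (-5)(4) = 38
A_3→A_4: (-5)(-7) − (-7)(-6) = -7
A_4→A_5: (-7)(-9) − (9)(-7) = 126
A_5→A_1: (9)(-2) − (6)(-9) = 36
Σ = 211
Area = |Σ|/2 = 105.5.

105.5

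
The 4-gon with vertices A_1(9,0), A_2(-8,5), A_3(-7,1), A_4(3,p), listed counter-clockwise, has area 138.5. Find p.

-13

The doubled signed area Σ (x_i y_{i+1} − x_{i+1} y_i) is linear in p.
With p=0 it equals 69; the coefficient of p is -16 (from the two edges through A_4).
So -16·p + 69 = 2·138.5 = 277 ⇒ p = -13.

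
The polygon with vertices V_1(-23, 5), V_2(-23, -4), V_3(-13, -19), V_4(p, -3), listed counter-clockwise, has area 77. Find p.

-17

Write out the shoelace sum; only the two edges meeting at V_4 involve p:
2·Area = [((-13)·(-3) − p·(-19)) + (p·5 − (-23)·(-3))] + 592
       = 24·p + 562 = 154
⇒ p = -17.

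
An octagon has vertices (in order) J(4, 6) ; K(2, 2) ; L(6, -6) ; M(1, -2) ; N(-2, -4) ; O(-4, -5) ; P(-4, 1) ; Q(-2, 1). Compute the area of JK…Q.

45

Apply the surveyor's formula: 2A = Σ (x_i·y_{i+1} − x_{i+1}·y_i), indices taken mod 8.
Σ = (-4) + (-24) + (-6) + (-8) + (-6) + (-24) + (-2) + (-16) = -90
Area = |Σ|/2 = 45.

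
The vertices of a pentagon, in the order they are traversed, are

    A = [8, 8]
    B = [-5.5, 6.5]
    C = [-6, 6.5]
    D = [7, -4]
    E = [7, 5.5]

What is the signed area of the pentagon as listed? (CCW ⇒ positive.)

78.125

Apply the surveyor's formula: 2A = Σ (x_i·y_{i+1} − x_{i+1}·y_i), indices taken mod 5.
Σ = (96) + (3.25) + (-21.5) + (66.5) + (12) = 156.25
Signed area = Σ/2 = 78.125 (positive ⇒ counter-clockwise traversal).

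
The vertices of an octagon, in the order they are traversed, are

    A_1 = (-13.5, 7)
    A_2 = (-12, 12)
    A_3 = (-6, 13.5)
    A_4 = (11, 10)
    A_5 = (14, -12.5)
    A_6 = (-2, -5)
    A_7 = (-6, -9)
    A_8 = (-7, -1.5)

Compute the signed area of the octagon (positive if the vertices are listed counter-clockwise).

Apply the surveyor's formula: 2A = Σ (x_i·y_{i+1} − x_{i+1}·y_i), indices taken mod 8.
Σ = (-78) + (-90) + (-208.5) + (-277.5) + (-95) + (-12) + (-54) + (-69.25) = -884.25
Signed area = Σ/2 = -442.125 (negative ⇒ clockwise traversal).

-442.125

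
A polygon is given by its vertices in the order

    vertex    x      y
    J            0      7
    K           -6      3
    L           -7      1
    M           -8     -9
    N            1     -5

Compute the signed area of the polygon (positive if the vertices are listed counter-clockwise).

Apply the shoelace (surveyor's) formula: 2A = Σ (x_i·y_{i+1} − x_{i+1}·y_i), indices taken mod 5.
Cross-terms: 42, 15, 71, 49, 7  ⇒  Σ = 184
Signed area = Σ/2 = 92 (positive ⇒ counter-clockwise traversal).

92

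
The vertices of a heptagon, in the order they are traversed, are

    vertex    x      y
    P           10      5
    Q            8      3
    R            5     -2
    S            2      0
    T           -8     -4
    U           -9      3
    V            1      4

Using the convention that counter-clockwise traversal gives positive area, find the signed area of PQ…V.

Apply the shoelace formula: 2A = Σ (x_i·y_{i+1} − x_{i+1}·y_i), indices taken mod 7.
Σ = (-10) + (-31) + (4) + (-8) + (-60) + (-39) + (-35) = -179
Signed area = Σ/2 = -89.5 (negative ⇒ clockwise traversal).

-89.5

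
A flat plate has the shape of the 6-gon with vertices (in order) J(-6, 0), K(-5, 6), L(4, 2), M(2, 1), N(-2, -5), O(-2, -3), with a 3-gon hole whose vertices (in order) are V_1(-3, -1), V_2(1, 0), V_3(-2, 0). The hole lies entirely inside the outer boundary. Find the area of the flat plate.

Outer boundary:
Apply the surveyor's formula: 2A = Σ (x_i·y_{i+1} − x_{i+1}·y_i), indices taken mod 6.
Cross-terms: -36, -34, 0, -8, -4, -18  ⇒  Σ = -100
Area = |Σ|/2 = 50.
Hole:
Apply Gauss's area formula: 2A = Σ (x_i·y_{i+1} − x_{i+1}·y_i), indices taken mod 3.
Cross-terms: 1, 0, 2  ⇒  Σ = 3
Area = |Σ|/2 = 1.5.
Net area = 50 − 1.5 = 48.5.

48.5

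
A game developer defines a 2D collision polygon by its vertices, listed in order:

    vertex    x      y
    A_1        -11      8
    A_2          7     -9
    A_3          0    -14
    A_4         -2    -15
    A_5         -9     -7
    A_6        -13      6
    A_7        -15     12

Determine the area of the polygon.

201.5

A_1→A_2: (-11)(-9) − (7)(8) = 43
A_2→A_3: (7)(-14) − (0)(-9) = -98
A_3→A_4: (0)(-15) − (-2)(-14) = -28
A_4→A_5: (-2)(-7) − (-9)(-15) = -121
A_5→A_6: (-9)(6) − (-13)(-7) = -145
A_6→A_7: (-13)(12) − (-15)(6) = -66
A_7→A_1: (-15)(8) − (-11)(12) = 12
Σ = -403
Area = |Σ|/2 = 201.5.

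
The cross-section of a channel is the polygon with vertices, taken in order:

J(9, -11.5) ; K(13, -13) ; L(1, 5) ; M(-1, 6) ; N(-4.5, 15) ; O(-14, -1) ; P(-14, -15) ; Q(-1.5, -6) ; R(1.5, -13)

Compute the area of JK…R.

Cross-terms: 32.5, 78, 11, 12, 214.5, 196, 61.5, 28.5, 99.75  ⇒  Σ = 733.75
Area = |Σ|/2 = 366.875.

366.875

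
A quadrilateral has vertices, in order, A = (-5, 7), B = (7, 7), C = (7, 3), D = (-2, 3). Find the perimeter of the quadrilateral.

30

|AB| = √((12)² + (0)²) = √144 = 12
|BC| = √((0)² + (-4)²) = √16 = 4
|CD| = √((-9)² + (0)²) = √81 = 9
|DA| = √((-3)² + (4)²) = √25 = 5
Perimeter = 12 + 4 + 9 + 5 = 30.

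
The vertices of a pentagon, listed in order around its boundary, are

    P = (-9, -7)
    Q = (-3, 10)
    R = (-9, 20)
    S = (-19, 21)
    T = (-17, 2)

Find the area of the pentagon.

283

Apply the shoelace (surveyor's) formula: 2A = Σ (x_i·y_{i+1} − x_{i+1}·y_i), indices taken mod 5.
Σ = (-111) + (30) + (191) + (319) + (137) = 566
Area = |Σ|/2 = 283.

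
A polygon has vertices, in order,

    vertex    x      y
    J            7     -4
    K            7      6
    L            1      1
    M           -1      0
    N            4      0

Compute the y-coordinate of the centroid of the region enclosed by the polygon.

53/42

Apply the surveyor's formula. First the cross-terms c_i = x_i·y_{i+1} − x_{i+1}·y_i:
  70, 1, 1, 0, -16  ⇒  2A = 56, A = 28.
Then Σ (y_i + y_{i+1})·c_i = 212, so ȳ = 212 / (6·28) = 53/42.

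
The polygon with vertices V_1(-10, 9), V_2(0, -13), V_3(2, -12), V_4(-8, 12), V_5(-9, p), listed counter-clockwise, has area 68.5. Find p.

The doubled signed area Σ (x_i y_{i+1} − x_{i+1} y_i) is linear in p.
With p=0 it equals 111; the coefficient of p is 2 (from the two edges through V_5).
So 2·p + 111 = 2·68.5 = 137 ⇒ p = 13.

13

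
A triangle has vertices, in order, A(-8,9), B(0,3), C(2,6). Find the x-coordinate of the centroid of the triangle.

-2

Apply the shoelace formula. First the cross-terms c_i = x_i·y_{i+1} − x_{i+1}·y_i:
  -24, -6, 66  ⇒  2A = 36, A = 18.
Then Σ (x_i + x_{i+1})·c_i = -216, so x̄ = -216 / (6·18) = -2.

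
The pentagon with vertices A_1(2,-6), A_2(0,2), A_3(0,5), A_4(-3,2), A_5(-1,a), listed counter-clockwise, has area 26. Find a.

-5

Write out the shoelace sum; only the two edges meeting at A_5 involve a:
2·Area = [((-3)·a − (-1)·2) + ((-1)·(-6) − 2·a)] + 19
       = -5·a + 27 = 52
⇒ a = -5.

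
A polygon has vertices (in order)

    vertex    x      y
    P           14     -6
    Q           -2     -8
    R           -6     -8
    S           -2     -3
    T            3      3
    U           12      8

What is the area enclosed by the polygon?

Apply the surveyor's formula: 2A = Σ (x_i·y_{i+1} − x_{i+1}·y_i), indices taken mod 6.
P→Q: (14)(-8) − (-2)(-6) = -124
Q→R: (-2)(-8) − (-6)(-8) = -32
R→S: (-6)(-3) − (-2)(-8) = 2
S→T: (-2)(3) − (3)(-3) = 3
T→U: (3)(8) − (12)(3) = -12
U→P: (12)(-6) − (14)(8) = -184
Σ = -347
Area = |Σ|/2 = 173.5.

173.5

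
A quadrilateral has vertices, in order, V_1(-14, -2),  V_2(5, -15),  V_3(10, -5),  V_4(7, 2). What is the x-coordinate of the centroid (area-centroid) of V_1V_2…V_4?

122/207

Apply the shoelace (surveyor's) formula. First the cross-terms c_i = x_i·y_{i+1} − x_{i+1}·y_i:
  220, 125, 55, 14  ⇒  2A = 414, A = 207.
Then Σ (x_i + x_{i+1})·c_i = 732, so x̄ = 732 / (6·207) = 122/207.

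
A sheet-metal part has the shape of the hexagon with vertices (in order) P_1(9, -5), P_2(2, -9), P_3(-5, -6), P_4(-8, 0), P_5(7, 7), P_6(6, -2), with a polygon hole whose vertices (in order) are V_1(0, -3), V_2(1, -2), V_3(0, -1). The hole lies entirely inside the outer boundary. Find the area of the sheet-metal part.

149

Outer boundary:
Apply the shoelace formula: 2A = Σ (x_i·y_{i+1} − x_{i+1}·y_i), indices taken mod 6.
P_1→P_2: (9)(-9) − (2)(-5) = -71
P_2→P_3: (2)(-6) − (-5)(-9) = -57
P_3→P_4: (-5)(0) − (-8)(-6) = -48
P_4→P_5: (-8)(7) − (7)(0) = -56
P_5→P_6: (7)(-2) − (6)(7) = -56
P_6→P_1: (6)(-5) − (9)(-2) = -12
Σ = -300
Area = |Σ|/2 = 150.
Hole:
Apply the surveyor's formula: 2A = Σ (x_i·y_{i+1} − x_{i+1}·y_i), indices taken mod 3.
V_1→V_2: (0)(-2) − (1)(-3) = 3
V_2→V_3: (1)(-1) − (0)(-2) = -1
V_3→V_1: (0)(-3) − (0)(-1) = 0
Σ = 2
Area = |Σ|/2 = 1.
Net area = 150 − 1 = 149.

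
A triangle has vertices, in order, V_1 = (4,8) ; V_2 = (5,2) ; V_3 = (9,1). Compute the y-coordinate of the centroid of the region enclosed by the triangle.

11/3

Apply the shoelace (surveyor's) formula. First the cross-terms c_i = x_i·y_{i+1} − x_{i+1}·y_i:
  -32, -13, 68  ⇒  2A = 23, A = 11.5.
Then Σ (y_i + y_{i+1})·c_i = 253, so ȳ = 253 / (6·11.5) = 11/3.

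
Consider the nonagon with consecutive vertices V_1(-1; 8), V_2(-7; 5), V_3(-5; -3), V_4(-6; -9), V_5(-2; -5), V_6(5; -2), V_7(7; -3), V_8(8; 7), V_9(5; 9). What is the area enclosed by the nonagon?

161.5

Σ = (51) + (46) + (27) + (12) + (29) + (-1) + (73) + (37) + (49) = 323
Area = |Σ|/2 = 161.5.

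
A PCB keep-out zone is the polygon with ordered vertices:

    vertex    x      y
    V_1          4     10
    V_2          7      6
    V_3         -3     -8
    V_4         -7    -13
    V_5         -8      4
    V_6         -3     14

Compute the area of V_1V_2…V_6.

Σ = (-46) + (-38) + (-17) + (-132) + (-100) + (-86) = -419
Area = |Σ|/2 = 209.5.

209.5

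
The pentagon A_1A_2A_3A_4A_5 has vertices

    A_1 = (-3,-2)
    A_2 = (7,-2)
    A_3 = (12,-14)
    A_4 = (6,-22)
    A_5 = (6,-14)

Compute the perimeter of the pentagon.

56

|A_1A_2| = √((10)² + (0)²) = √100 = 10
|A_2A_3| = √((5)² + (-12)²) = √169 = 13
|A_3A_4| = √((-6)² + (-8)²) = √100 = 10
|A_4A_5| = √((0)² + (8)²) = √64 = 8
|A_5A_1| = √((-9)² + (12)²) = √225 = 15
Perimeter = 10 + 13 + 10 + 8 + 15 = 56.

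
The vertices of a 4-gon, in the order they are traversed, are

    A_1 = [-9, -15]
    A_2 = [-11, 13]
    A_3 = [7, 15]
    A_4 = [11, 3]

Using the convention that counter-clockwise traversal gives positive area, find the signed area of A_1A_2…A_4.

Σ = (-282) + (-256) + (-144) + (-138) = -820
Signed area = Σ/2 = -410 (negative ⇒ clockwise traversal).

-410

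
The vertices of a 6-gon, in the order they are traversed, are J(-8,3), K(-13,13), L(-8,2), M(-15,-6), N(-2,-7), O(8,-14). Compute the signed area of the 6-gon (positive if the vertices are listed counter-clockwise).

Apply the shoelace formula: 2A = Σ (x_i·y_{i+1} − x_{i+1}·y_i), indices taken mod 6.
Cross-terms: -65, 78, 78, 93, 84, -88  ⇒  Σ = 180
Signed area = Σ/2 = 90 (positive ⇒ counter-clockwise traversal).

90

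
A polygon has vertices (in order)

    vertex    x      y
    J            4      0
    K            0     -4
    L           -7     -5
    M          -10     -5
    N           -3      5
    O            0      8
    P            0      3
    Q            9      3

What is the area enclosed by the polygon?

93.5

Apply the surveyor's formula: 2A = Σ (x_i·y_{i+1} − x_{i+1}·y_i), indices taken mod 8.
Cross-terms: -16, -28, -15, -65, -24, 0, -27, -12  ⇒  Σ = -187
Area = |Σ|/2 = 93.5.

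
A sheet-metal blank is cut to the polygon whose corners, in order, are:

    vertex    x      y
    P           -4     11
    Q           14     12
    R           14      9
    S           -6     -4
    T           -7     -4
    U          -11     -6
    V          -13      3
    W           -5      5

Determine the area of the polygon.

Apply the shoelace formula: 2A = Σ (x_i·y_{i+1} − x_{i+1}·y_i), indices taken mod 8.
P→Q: (-4)(12) − (14)(11) = -202
Q→R: (14)(9) − (14)(12) = -42
R→S: (14)(-4) − (-6)(9) = -2
S→T: (-6)(-4) − (-7)(-4) = -4
T→U: (-7)(-6) − (-11)(-4) = -2
U→V: (-11)(3) − (-13)(-6) = -111
V→W: (-13)(5) − (-5)(3) = -50
W→P: (-5)(11) − (-4)(5) = -35
Σ = -448
Area = |Σ|/2 = 224.

224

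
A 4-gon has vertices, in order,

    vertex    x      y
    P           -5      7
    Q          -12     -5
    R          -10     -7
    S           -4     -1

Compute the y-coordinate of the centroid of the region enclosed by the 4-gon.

Apply Gauss's area formula. First the cross-terms c_i = x_i·y_{i+1} − x_{i+1}·y_i:
  109, 34, -18, -33  ⇒  2A = 92, A = 46.
Then Σ (y_i + y_{i+1})·c_i = -244, so ȳ = -244 / (6·46) = -61/69.

-61/69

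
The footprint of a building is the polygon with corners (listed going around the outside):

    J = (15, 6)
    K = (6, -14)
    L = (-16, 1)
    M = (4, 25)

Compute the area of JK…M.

Σ = (-246) + (-218) + (-404) + (-351) = -1219
Area = |Σ|/2 = 609.5.

609.5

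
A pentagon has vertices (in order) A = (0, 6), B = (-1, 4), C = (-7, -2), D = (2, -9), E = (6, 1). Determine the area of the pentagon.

97.5

Apply the surveyor's formula: 2A = Σ (x_i·y_{i+1} − x_{i+1}·y_i), indices taken mod 5.
Σ = (6) + (30) + (67) + (56) + (36) = 195
Area = |Σ|/2 = 97.5.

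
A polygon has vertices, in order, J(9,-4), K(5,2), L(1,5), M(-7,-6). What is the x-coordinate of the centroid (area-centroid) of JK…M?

Apply the surveyor's formula. First the cross-terms c_i = x_i·y_{i+1} − x_{i+1}·y_i:
  38, 23, 29, 82  ⇒  2A = 172, A = 86.
Then Σ (x_i + x_{i+1})·c_i = 660, so x̄ = 660 / (6·86) = 55/43.

55/43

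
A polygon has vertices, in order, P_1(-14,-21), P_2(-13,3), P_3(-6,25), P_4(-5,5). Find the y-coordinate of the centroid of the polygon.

Apply Gauss's area formula. First the cross-terms c_i = x_i·y_{i+1} − x_{i+1}·y_i:
  -315, -307, 95, 175  ⇒  2A = -352, A = -176.
Then Σ (y_i + y_{i+1})·c_i = -2876, so ȳ = -2876 / (6·(-176)) = 719/264.

719/264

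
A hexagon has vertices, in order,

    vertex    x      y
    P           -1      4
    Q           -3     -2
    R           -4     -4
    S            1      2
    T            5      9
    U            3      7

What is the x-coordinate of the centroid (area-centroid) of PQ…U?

Apply the shoelace (surveyor's) formula. First the cross-terms c_i = x_i·y_{i+1} − x_{i+1}·y_i:
  14, 4, -4, -1, 8, 19  ⇒  2A = 40, A = 20.
Then Σ (x_i + x_{i+1})·c_i = 24, so x̄ = 24 / (6·20) = 0.2.

0.2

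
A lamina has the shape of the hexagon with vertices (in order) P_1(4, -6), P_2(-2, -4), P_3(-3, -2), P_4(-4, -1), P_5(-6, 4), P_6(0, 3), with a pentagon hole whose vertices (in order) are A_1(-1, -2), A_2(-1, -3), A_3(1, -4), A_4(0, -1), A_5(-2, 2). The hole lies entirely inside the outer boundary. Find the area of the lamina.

Outer boundary:
Apply the surveyor's formula: 2A = Σ (x_i·y_{i+1} − x_{i+1}·y_i), indices taken mod 6.
Σ = (-28) + (-8) + (-5) + (-22) + (-18) + (-12) = -93
Area = |Σ|/2 = 46.5.
Hole:
Apply Gauss's area formula: 2A = Σ (x_i·y_{i+1} − x_{i+1}·y_i), indices taken mod 5.
Cross-terms: 1, 7, -1, -2, 6  ⇒  Σ = 11
Area = |Σ|/2 = 5.5.
Net area = 46.5 − 5.5 = 41.

41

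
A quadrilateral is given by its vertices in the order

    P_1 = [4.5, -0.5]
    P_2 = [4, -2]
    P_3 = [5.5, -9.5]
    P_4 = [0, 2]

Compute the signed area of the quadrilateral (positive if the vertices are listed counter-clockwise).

-16

Apply Gauss's area formula: 2A = Σ (x_i·y_{i+1} − x_{i+1}·y_i), indices taken mod 4.
Cross-terms: -7, -27, 11, -9  ⇒  Σ = -32
Signed area = Σ/2 = -16 (negative ⇒ clockwise traversal).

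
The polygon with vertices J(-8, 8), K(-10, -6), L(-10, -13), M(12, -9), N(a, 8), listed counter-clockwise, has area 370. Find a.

Write out the shoelace sum; only the two edges meeting at N involve a:
2·Area = [(12·8 − a·(-9)) + (a·8 − (-8)·8)] + 444
       = 17·a + 604 = 740
⇒ a = 8.

8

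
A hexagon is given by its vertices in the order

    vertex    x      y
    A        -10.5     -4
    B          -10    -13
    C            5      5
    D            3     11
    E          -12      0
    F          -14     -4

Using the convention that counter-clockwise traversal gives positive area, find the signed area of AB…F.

172.75

Cross-terms: 96.5, 15, 40, 132, 48, 14  ⇒  Σ = 345.5
Signed area = Σ/2 = 172.75 (positive ⇒ counter-clockwise traversal).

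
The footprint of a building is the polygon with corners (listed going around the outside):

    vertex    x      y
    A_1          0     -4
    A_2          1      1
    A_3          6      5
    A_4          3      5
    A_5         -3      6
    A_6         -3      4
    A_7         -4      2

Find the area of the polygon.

41.5

Apply the shoelace (surveyor's) formula: 2A = Σ (x_i·y_{i+1} − x_{i+1}·y_i), indices taken mod 7.
Cross-terms: 4, -1, 15, 33, 6, 10, 16  ⇒  Σ = 83
Area = |Σ|/2 = 41.5.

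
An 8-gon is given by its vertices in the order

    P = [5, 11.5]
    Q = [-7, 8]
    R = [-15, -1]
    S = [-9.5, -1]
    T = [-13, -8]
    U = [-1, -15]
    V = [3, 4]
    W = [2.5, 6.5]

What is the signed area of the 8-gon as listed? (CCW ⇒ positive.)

Apply Gauss's area formula: 2A = Σ (x_i·y_{i+1} − x_{i+1}·y_i), indices taken mod 8.
Σ = (120.5) + (127) + (5.5) + (63) + (187) + (41) + (9.5) + (-3.75) = 549.75
Signed area = Σ/2 = 274.875 (positive ⇒ counter-clockwise traversal).

274.875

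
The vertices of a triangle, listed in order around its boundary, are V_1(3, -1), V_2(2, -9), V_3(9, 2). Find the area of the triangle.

22.5

Apply the surveyor's formula: 2A = Σ (x_i·y_{i+1} − x_{i+1}·y_i), indices taken mod 3.
Cross-terms: -25, 85, -15  ⇒  Σ = 45
Area = |Σ|/2 = 22.5.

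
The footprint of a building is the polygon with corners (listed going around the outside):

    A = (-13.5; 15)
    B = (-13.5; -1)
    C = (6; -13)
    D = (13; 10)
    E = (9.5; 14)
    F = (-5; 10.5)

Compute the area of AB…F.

475

Apply Gauss's area formula: 2A = Σ (x_i·y_{i+1} − x_{i+1}·y_i), indices taken mod 6.
A→B: (-13.5)(-1) − (-13.5)(15) = 216
B→C: (-13.5)(-13) − (6)(-1) = 181.5
C→D: (6)(10) − (13)(-13) = 229
D→E: (13)(14) − (9.5)(10) = 87
E→F: (9.5)(10.5) − (-5)(14) = 169.75
F→A: (-5)(15) − (-13.5)(10.5) = 66.75
Σ = 950
Area = |Σ|/2 = 475.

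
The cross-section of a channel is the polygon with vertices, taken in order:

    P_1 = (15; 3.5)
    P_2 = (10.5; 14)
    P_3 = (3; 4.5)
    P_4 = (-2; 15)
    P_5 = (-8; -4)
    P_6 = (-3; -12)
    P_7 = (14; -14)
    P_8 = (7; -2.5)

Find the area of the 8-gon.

P_1→P_2: (15)(14) − (10.5)(3.5) = 173.25
P_2→P_3: (10.5)(4.5) − (3)(14) = 5.25
P_3→P_4: (3)(15) − (-2)(4.5) = 54
P_4→P_5: (-2)(-4) − (-8)(15) = 128
P_5→P_6: (-8)(-12) − (-3)(-4) = 84
P_6→P_7: (-3)(-14) − (14)(-12) = 210
P_7→P_8: (14)(-2.5) − (7)(-14) = 63
P_8→P_1: (7)(3.5) − (15)(-2.5) = 62
Σ = 779.5
Area = |Σ|/2 = 389.75.

389.75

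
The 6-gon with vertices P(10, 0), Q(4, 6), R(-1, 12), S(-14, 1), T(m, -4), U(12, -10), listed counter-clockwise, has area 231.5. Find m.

2

Write out the shoelace sum; only the two edges meeting at T involve m:
2·Area = [((-14)·(-4) − m·1) + (m·(-10) − 12·(-4))] + 381
       = -11·m + 485 = 463
⇒ m = 2.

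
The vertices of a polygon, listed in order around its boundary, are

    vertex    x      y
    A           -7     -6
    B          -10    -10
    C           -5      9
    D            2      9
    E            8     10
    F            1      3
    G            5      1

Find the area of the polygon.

134

Apply the surveyor's formula: 2A = Σ (x_i·y_{i+1} − x_{i+1}·y_i), indices taken mod 7.
A→B: (-7)(-10) − (-10)(-6) = 10
B→C: (-10)(9) − (-5)(-10) = -140
C→D: (-5)(9) − (2)(9) = -63
D→E: (2)(10) − (8)(9) = -52
E→F: (8)(3) − (1)(10) = 14
F→G: (1)(1) − (5)(3) = -14
G→A: (5)(-6) − (-7)(1) = -23
Σ = -268
Area = |Σ|/2 = 134.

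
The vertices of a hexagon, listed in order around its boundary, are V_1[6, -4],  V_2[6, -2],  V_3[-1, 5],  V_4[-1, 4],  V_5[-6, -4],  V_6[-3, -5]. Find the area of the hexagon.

64.5

Apply the surveyor's formula: 2A = Σ (x_i·y_{i+1} − x_{i+1}·y_i), indices taken mod 6.
V_1→V_2: (6)(-2) − (6)(-4) = 12
V_2→V_3: (6)(5) − (-1)(-2) = 28
V_3→V_4: (-1)(4) − (-1)(5) = 1
V_4→V_5: (-1)(-4) − (-6)(4) = 28
V_5→V_6: (-6)(-5) − (-3)(-4) = 18
V_6→V_1: (-3)(-4) − (6)(-5) = 42
Σ = 129
Area = |Σ|/2 = 64.5.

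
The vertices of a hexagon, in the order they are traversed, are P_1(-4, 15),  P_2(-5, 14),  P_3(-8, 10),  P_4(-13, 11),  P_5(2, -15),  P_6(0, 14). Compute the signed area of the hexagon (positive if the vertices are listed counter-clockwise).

Apply the shoelace (surveyor's) formula: 2A = Σ (x_i·y_{i+1} − x_{i+1}·y_i), indices taken mod 6.
Cross-terms: 19, 62, 42, 173, 28, 56  ⇒  Σ = 380
Signed area = Σ/2 = 190 (positive ⇒ counter-clockwise traversal).

190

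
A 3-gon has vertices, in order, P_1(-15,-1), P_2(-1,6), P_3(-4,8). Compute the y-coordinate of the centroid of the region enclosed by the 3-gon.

Apply Gauss's area formula. First the cross-terms c_i = x_i·y_{i+1} − x_{i+1}·y_i:
  -91, 16, 124  ⇒  2A = 49, A = 24.5.
Then Σ (y_i + y_{i+1})·c_i = 637, so ȳ = 637 / (6·24.5) = 13/3.

13/3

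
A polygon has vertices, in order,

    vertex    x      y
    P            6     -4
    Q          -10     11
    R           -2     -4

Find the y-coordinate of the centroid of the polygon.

Apply the shoelace (surveyor's) formula. First the cross-terms c_i = x_i·y_{i+1} − x_{i+1}·y_i:
  26, 62, 32  ⇒  2A = 120, A = 60.
Then Σ (y_i + y_{i+1})·c_i = 360, so ȳ = 360 / (6·60) = 1.

1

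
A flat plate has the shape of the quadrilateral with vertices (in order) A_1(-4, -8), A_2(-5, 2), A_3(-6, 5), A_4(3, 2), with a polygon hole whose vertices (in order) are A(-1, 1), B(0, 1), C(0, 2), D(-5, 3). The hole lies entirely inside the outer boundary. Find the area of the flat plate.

48.5

Outer boundary:
A_1→A_2: (-4)(2) − (-5)(-8) = -48
A_2→A_3: (-5)(5) − (-6)(2) = -13
A_3→A_4: (-6)(2) − (3)(5) = -27
A_4→A_1: (3)(-8) − (-4)(2) = -16
Σ = -104
Area = |Σ|/2 = 52.
Hole:
Apply the shoelace formula: 2A = Σ (x_i·y_{i+1} − x_{i+1}·y_i), indices taken mod 4.
Σ = (-1) + (0) + (10) + (-2) = 7
Area = |Σ|/2 = 3.5.
Net area = 52 − 3.5 = 48.5.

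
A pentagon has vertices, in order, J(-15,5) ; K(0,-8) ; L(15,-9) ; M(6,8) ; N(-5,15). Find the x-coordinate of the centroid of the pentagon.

-3/31

Apply the shoelace (surveyor's) formula. First the cross-terms c_i = x_i·y_{i+1} − x_{i+1}·y_i:
  120, 120, 174, 130, 200  ⇒  2A = 744, A = 372.
Then Σ (x_i + x_{i+1})·c_i = -216, so x̄ = -216 / (6·372) = -3/31.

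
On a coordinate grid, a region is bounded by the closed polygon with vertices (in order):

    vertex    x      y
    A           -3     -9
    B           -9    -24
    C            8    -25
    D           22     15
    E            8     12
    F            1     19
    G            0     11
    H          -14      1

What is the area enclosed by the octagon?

828

Apply the shoelace formula: 2A = Σ (x_i·y_{i+1} − x_{i+1}·y_i), indices taken mod 8.
Σ = (-9) + (417) + (670) + (144) + (140) + (11) + (154) + (129) = 1656
Area = |Σ|/2 = 828.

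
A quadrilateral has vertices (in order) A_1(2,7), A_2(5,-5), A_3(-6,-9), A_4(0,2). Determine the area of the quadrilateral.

68

Apply Gauss's area formula: 2A = Σ (x_i·y_{i+1} − x_{i+1}·y_i), indices taken mod 4.
Σ = (-45) + (-75) + (-12) + (-4) = -136
Area = |Σ|/2 = 68.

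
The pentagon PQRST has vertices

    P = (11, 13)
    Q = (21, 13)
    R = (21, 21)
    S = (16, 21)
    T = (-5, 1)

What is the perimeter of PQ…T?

72

|PQ| = √((10)² + (0)²) = √100 = 10
|QR| = √((0)² + (8)²) = √64 = 8
|RS| = √((-5)² + (0)²) = √25 = 5
|ST| = √((-21)² + (-20)²) = √841 = 29
|TP| = √((16)² + (12)²) = √400 = 20
Perimeter = 10 + 8 + 5 + 29 + 20 = 72.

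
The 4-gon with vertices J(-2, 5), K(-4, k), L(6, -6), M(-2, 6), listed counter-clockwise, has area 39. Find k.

-1

The doubled signed area Σ (x_i y_{i+1} − x_{i+1} y_i) is linear in k.
With k=0 it equals 70; the coefficient of k is -8 (from the two edges through K).
So -8·k + 70 = 2·39 = 78 ⇒ k = -1.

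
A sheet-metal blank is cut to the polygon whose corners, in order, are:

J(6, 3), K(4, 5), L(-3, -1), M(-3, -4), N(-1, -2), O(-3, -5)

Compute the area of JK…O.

30

Σ = (18) + (11) + (9) + (2) + (-1) + (21) = 60
Area = |Σ|/2 = 30.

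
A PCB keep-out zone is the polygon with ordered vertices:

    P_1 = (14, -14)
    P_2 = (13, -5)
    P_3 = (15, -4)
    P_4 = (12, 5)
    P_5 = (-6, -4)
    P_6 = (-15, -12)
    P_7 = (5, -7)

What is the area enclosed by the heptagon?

222.5

Apply the shoelace (surveyor's) formula: 2A = Σ (x_i·y_{i+1} − x_{i+1}·y_i), indices taken mod 7.
Cross-terms: 112, 23, 123, -18, 12, 165, 28  ⇒  Σ = 445
Area = |Σ|/2 = 222.5.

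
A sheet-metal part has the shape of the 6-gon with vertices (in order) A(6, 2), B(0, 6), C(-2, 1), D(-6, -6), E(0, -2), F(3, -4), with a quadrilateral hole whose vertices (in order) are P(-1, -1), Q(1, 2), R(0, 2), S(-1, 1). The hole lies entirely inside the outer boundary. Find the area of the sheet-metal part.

Outer boundary:
Apply Gauss's area formula: 2A = Σ (x_i·y_{i+1} − x_{i+1}·y_i), indices taken mod 6.
A→B: (6)(6) − (0)(2) = 36
B→C: (0)(1) − (-2)(6) = 12
C→D: (-2)(-6) − (-6)(1) = 18
D→E: (-6)(-2) − (0)(-6) = 12
E→F: (0)(-4) − (3)(-2) = 6
F→A: (3)(2) − (6)(-4) = 30
Σ = 114
Area = |Σ|/2 = 57.
Hole:
Cross-terms: -1, 2, 2, 2  ⇒  Σ = 5
Area = |Σ|/2 = 2.5.
Net area = 57 − 2.5 = 54.5.

54.5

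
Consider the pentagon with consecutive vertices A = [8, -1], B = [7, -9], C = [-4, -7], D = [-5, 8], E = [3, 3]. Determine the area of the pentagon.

141.5

Apply the surveyor's formula: 2A = Σ (x_i·y_{i+1} − x_{i+1}·y_i), indices taken mod 5.
Cross-terms: -65, -85, -67, -39, -27  ⇒  Σ = -283
Area = |Σ|/2 = 141.5.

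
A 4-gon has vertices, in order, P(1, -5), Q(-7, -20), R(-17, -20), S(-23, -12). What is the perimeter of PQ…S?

|PQ| = √((-8)² + (-15)²) = √289 = 17
|QR| = √((-10)² + (0)²) = √100 = 10
|RS| = √((-6)² + (8)²) = √100 = 10
|SP| = √((24)² + (7)²) = √625 = 25
Perimeter = 17 + 10 + 10 + 25 = 62.

62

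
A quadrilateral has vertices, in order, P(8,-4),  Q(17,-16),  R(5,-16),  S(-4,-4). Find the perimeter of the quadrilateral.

54

|PQ| = √((9)² + (-12)²) = √225 = 15
|QR| = √((-12)² + (0)²) = √144 = 12
|RS| = √((-9)² + (12)²) = √225 = 15
|SP| = √((12)² + (0)²) = √144 = 12
Perimeter = 15 + 12 + 15 + 12 = 54.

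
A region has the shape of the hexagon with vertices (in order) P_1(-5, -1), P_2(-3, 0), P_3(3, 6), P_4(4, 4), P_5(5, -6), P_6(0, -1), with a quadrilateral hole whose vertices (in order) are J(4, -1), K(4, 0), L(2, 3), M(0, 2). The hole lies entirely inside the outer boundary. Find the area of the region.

Outer boundary:
Σ = (-3) + (-18) + (-12) + (-44) + (-5) + (-5) = -87
Area = |Σ|/2 = 43.5.
Hole:
J→K: (4)(0) − (4)(-1) = 4
K→L: (4)(3) − (2)(0) = 12
L→M: (2)(2) − (0)(3) = 4
M→J: (0)(-1) − (4)(2) = -8
Σ = 12
Area = |Σ|/2 = 6.
Net area = 43.5 − 6 = 37.5.

37.5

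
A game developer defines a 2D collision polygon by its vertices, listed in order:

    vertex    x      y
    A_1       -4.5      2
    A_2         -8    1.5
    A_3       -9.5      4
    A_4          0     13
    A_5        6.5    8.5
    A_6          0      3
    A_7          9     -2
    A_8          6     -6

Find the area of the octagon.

140.5

Σ = (9.25) + (-17.75) + (-123.5) + (-84.5) + (19.5) + (-27) + (-42) + (-15) = -281
Area = |Σ|/2 = 140.5.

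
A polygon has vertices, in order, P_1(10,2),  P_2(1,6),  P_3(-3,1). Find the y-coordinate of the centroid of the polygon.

3

Apply the shoelace formula. First the cross-terms c_i = x_i·y_{i+1} − x_{i+1}·y_i:
  58, 19, -16  ⇒  2A = 61, A = 30.5.
Then Σ (y_i + y_{i+1})·c_i = 549, so ȳ = 549 / (6·30.5) = 3.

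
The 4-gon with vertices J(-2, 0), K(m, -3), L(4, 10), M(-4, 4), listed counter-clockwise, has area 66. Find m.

5

The doubled signed area Σ (x_i y_{i+1} − x_{i+1} y_i) is linear in m.
With m=0 it equals 82; the coefficient of m is 10 (from the two edges through K).
So 10·m + 82 = 2·66 = 132 ⇒ m = 5.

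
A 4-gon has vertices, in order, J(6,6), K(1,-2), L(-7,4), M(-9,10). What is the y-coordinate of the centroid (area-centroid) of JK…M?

299/66

Apply the shoelace (surveyor's) formula. First the cross-terms c_i = x_i·y_{i+1} − x_{i+1}·y_i:
  -18, -10, -34, -114  ⇒  2A = -176, A = -88.
Then Σ (y_i + y_{i+1})·c_i = -2392, so ȳ = -2392 / (6·(-88)) = 299/66.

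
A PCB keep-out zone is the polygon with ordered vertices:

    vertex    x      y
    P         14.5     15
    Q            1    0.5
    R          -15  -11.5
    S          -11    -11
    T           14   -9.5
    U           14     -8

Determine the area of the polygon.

316.125

P→Q: (14.5)(0.5) − (1)(15) = -7.75
Q→R: (1)(-11.5) − (-15)(0.5) = -4
R→S: (-15)(-11) − (-11)(-11.5) = 38.5
S→T: (-11)(-9.5) − (14)(-11) = 258.5
T→U: (14)(-8) − (14)(-9.5) = 21
U→P: (14)(15) − (14.5)(-8) = 326
Σ = 632.25
Area = |Σ|/2 = 316.125.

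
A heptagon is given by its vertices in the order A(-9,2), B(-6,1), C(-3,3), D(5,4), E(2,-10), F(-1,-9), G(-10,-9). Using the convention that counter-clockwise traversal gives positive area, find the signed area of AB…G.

-153.5

Apply the shoelace formula: 2A = Σ (x_i·y_{i+1} − x_{i+1}·y_i), indices taken mod 7.
Σ = (3) + (-15) + (-27) + (-58) + (-28) + (-81) + (-101) = -307
Signed area = Σ/2 = -153.5 (negative ⇒ clockwise traversal).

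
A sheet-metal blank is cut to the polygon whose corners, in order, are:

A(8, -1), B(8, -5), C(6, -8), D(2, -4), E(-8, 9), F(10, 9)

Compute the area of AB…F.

166

Σ = (-32) + (-34) + (-8) + (-14) + (-162) + (-82) = -332
Area = |Σ|/2 = 166.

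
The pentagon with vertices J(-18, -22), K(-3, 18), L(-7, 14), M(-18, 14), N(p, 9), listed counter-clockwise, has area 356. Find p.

The doubled signed area Σ (x_i y_{i+1} − x_{i+1} y_i) is linear in p.
With p=0 it equals -152; the coefficient of p is -36 (from the two edges through N).
So -36·p + -152 = 2·356 = 712 ⇒ p = -24.

-24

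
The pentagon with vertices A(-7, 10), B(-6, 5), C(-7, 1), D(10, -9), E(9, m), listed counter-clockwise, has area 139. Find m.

0

The doubled signed area Σ (x_i y_{i+1} − x_{i+1} y_i) is linear in m.
With m=0 it equals 278; the coefficient of m is 17 (from the two edges through E).
So 17·m + 278 = 2·139 = 278 ⇒ m = 0.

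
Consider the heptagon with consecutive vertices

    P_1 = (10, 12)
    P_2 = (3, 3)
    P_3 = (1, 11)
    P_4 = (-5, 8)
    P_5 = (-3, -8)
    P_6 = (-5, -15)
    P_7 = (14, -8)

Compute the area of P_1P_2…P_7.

Apply the shoelace formula: 2A = Σ (x_i·y_{i+1} − x_{i+1}·y_i), indices taken mod 7.
Σ = (-6) + (30) + (63) + (64) + (5) + (250) + (248) = 654
Area = |Σ|/2 = 327.

327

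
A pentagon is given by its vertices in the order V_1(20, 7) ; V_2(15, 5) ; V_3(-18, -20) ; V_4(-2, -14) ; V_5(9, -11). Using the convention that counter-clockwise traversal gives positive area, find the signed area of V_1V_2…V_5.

214

Apply Gauss's area formula: 2A = Σ (x_i·y_{i+1} − x_{i+1}·y_i), indices taken mod 5.
Σ = (-5) + (-210) + (212) + (148) + (283) = 428
Signed area = Σ/2 = 214 (positive ⇒ counter-clockwise traversal).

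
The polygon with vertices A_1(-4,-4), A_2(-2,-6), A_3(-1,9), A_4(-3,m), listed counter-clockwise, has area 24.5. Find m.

Write out the shoelace sum; only the two edges meeting at A_4 involve m:
2·Area = [((-1)·m − (-3)·9) + ((-3)·(-4) − (-4)·m)] + -8
       = 3·m + 31 = 49
⇒ m = 6.

6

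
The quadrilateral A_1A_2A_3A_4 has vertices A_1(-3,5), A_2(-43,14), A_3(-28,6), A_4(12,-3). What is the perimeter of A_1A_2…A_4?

|A_1A_2| = √((-40)² + (9)²) = √1681 = 41
|A_2A_3| = √((15)² + (-8)²) = √289 = 17
|A_3A_4| = √((40)² + (-9)²) = √1681 = 41
|A_4A_1| = √((-15)² + (8)²) = √289 = 17
Perimeter = 41 + 17 + 41 + 17 = 116.

116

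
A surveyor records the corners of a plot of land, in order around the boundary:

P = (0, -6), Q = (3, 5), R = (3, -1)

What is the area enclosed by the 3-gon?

9

Σ = (18) + (-18) + (-18) = -18
Area = |Σ|/2 = 9.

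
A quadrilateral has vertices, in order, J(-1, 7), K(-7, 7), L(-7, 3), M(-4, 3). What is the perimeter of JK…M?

|JK| = √((-6)² + (0)²) = √36 = 6
|KL| = √((0)² + (-4)²) = √16 = 4
|LM| = √((3)² + (0)²) = √9 = 3
|MJ| = √((3)² + (4)²) = √25 = 5
Perimeter = 6 + 4 + 3 + 5 = 18.

18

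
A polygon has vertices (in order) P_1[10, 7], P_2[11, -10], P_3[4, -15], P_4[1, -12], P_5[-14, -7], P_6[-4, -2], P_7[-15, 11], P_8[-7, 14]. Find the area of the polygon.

453

P_1→P_2: (10)(-10) − (11)(7) = -177
P_2→P_3: (11)(-15) − (4)(-10) = -125
P_3→P_4: (4)(-12) − (1)(-15) = -33
P_4→P_5: (1)(-7) − (-14)(-12) = -175
P_5→P_6: (-14)(-2) − (-4)(-7) = 0
P_6→P_7: (-4)(11) − (-15)(-2) = -74
P_7→P_8: (-15)(14) − (-7)(11) = -133
P_8→P_1: (-7)(7) − (10)(14) = -189
Σ = -906
Area = |Σ|/2 = 453.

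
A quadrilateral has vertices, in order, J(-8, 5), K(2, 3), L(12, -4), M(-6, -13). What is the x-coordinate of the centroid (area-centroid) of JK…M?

-16/49

Apply the surveyor's formula. First the cross-terms c_i = x_i·y_{i+1} − x_{i+1}·y_i:
  -34, -44, -180, -134  ⇒  2A = -392, A = -196.
Then Σ (x_i + x_{i+1})·c_i = 384, so x̄ = 384 / (6·(-196)) = -16/49.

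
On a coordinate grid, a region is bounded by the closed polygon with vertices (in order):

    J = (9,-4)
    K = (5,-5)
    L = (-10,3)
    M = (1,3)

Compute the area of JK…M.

Apply Gauss's area formula: 2A = Σ (x_i·y_{i+1} − x_{i+1}·y_i), indices taken mod 4.
Cross-terms: -25, -35, -33, -31  ⇒  Σ = -124
Area = |Σ|/2 = 62.

62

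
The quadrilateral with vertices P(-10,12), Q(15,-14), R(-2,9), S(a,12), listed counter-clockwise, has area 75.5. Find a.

-4

The doubled signed area Σ (x_i y_{i+1} − x_{i+1} y_i) is linear in a.
With a=0 it equals 163; the coefficient of a is 3 (from the two edges through S).
So 3·a + 163 = 2·75.5 = 151 ⇒ a = -4.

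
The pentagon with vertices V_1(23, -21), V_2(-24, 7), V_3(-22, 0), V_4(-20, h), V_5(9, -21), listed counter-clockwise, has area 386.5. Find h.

-8

The doubled signed area Σ (x_i y_{i+1} − x_{i+1} y_i) is linear in h.
With h=0 it equals 525; the coefficient of h is -31 (from the two edges through V_4).
So -31·h + 525 = 2·386.5 = 773 ⇒ h = -8.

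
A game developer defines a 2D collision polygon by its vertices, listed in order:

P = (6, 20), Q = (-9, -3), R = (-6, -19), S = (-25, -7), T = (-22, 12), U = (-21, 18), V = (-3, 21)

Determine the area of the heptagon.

Apply Gauss's area formula: 2A = Σ (x_i·y_{i+1} − x_{i+1}·y_i), indices taken mod 7.
Σ = (162) + (153) + (-433) + (-454) + (-144) + (-387) + (-186) = -1289
Area = |Σ|/2 = 644.5.

644.5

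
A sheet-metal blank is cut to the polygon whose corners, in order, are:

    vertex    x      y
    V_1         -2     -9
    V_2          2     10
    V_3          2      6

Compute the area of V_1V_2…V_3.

Σ = (-2) + (-8) + (-6) = -16
Area = |Σ|/2 = 8.

8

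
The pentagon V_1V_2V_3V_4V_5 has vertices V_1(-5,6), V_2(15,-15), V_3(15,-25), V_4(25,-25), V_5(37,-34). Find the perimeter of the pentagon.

122

|V_1V_2| = √((20)² + (-21)²) = √841 = 29
|V_2V_3| = √((0)² + (-10)²) = √100 = 10
|V_3V_4| = √((10)² + (0)²) = √100 = 10
|V_4V_5| = √((12)² + (-9)²) = √225 = 15
|V_5V_1| = √((-42)² + (40)²) = √3364 = 58
Perimeter = 29 + 10 + 10 + 15 + 58 = 122.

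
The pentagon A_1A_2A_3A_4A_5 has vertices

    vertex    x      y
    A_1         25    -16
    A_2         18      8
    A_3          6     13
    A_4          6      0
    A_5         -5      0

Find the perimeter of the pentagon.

|A_1A_2| = √((-7)² + (24)²) = √625 = 25
|A_2A_3| = √((-12)² + (5)²) = √169 = 13
|A_3A_4| = √((0)² + (-13)²) = √169 = 13
|A_4A_5| = √((-11)² + (0)²) = √121 = 11
|A_5A_1| = √((30)² + (-16)²) = √1156 = 34
Perimeter = 25 + 13 + 13 + 11 + 34 = 96.

96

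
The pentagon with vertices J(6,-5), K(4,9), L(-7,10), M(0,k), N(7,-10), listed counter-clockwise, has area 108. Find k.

Write out the shoelace sum; only the two edges meeting at M involve k:
2·Area = [((-7)·k − 0·10) + (0·(-10) − 7·k)] + 202
       = -14·k + 202 = 216
⇒ k = -1.

-1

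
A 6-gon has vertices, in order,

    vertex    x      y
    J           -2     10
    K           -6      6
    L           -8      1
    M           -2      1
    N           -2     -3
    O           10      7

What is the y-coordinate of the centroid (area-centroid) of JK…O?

506/111

Apply the shoelace formula. First the cross-terms c_i = x_i·y_{i+1} − x_{i+1}·y_i:
  48, 42, -6, 8, 16, 114  ⇒  2A = 222, A = 111.
Then Σ (y_i + y_{i+1})·c_i = 3036, so ȳ = 3036 / (6·111) = 506/111.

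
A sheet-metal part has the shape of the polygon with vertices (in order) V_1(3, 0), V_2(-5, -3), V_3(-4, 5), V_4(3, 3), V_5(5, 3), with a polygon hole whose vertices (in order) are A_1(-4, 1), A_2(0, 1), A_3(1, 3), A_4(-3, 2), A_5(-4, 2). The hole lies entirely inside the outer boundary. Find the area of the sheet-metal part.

38

Outer boundary:
Apply Gauss's area formula: 2A = Σ (x_i·y_{i+1} − x_{i+1}·y_i), indices taken mod 5.
V_1→V_2: (3)(-3) − (-5)(0) = -9
V_2→V_3: (-5)(5) − (-4)(-3) = -37
V_3→V_4: (-4)(3) − (3)(5) = -27
V_4→V_5: (3)(3) − (5)(3) = -6
V_5→V_1: (5)(0) − (3)(3) = -9
Σ = -88
Area = |Σ|/2 = 44.
Hole:
Σ = (-4) + (-1) + (11) + (2) + (4) = 12
Area = |Σ|/2 = 6.
Net area = 44 − 6 = 38.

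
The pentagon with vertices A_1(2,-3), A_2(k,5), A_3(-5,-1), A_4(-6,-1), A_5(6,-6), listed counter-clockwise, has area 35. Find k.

0

The doubled signed area Σ (x_i y_{i+1} − x_{i+1} y_i) is linear in k.
With k=0 it equals 70; the coefficient of k is 2 (from the two edges through A_2).
So 2·k + 70 = 2·35 = 70 ⇒ k = 0.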